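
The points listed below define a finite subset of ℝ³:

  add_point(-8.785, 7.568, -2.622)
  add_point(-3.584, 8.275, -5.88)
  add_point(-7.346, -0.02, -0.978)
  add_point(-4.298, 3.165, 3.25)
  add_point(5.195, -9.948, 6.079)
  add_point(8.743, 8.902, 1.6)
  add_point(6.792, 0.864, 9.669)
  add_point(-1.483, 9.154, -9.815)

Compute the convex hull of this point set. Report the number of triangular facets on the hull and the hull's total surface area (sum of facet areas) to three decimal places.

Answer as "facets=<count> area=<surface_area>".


facets=10 area=725.028

Points on the hull: [0, 2, 3, 4, 5, 6, 7] (7 of 8).

Area of each hull facet:
  f1: (p7, p5, p0) → 79.3909
  f2: (p7, p4, p5) → 150.6361
  f3: (p6, p5, p0) → 104.3106
  f4: (p6, p4, p5) → 59.0395
  f5: (p2, p7, p0) → 40.4013
  f6: (p2, p7, p4) → 115.8795
  f7: (p3, p6, p4) → 74.4604
  f8: (p3, p2, p4) → 50.1890
  f9: (p3, p6, p0) → 27.4738
  f10: (p3, p2, p0) → 23.2472
Σ area = 725.028

Check V−E+F: 7 − 15 + 10 = 2.


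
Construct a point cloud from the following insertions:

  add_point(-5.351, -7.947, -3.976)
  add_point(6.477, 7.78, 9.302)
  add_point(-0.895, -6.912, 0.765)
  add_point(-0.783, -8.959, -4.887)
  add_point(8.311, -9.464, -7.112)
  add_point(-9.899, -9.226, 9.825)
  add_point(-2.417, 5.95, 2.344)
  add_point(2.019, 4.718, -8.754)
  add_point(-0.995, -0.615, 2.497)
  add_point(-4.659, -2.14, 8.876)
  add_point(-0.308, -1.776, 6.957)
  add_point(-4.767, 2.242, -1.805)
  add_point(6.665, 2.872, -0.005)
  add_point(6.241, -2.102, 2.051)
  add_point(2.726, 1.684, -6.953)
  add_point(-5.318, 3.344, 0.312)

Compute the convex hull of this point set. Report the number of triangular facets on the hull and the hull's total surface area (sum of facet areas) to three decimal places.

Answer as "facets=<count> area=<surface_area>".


facets=20 area=979.010

12 of the 16 inputs are extreme points: [0, 1, 3, 4, 5, 6, 7, 9, 11, 12, 13, 15].

Per-facet area ½‖(b−a)×(c−a)‖:
  f1: (p0, p7, p4) → 97.3612
  f2: (p13, p4, p5) → 112.0493
  f3: (p13, p1, p5) → 117.8359
  f4: (p13, p1, p4) → 23.2852
  f5: (p15, p0, p5) → 85.2237
  f6: (p12, p1, p4) → 40.6740
  f7: (p12, p7, p4) → 70.4393
  f8: (p12, p7, p1) → 39.1581
  f9: (p3, p4, p5) → 57.0041
  f10: (p3, p0, p5) → 30.8515
  f11: (p3, p0, p4) → 3.6844
  f12: (p9, p1, p5) → 16.1523
  f13: (p6, p7, p1) → 65.7464
  f14: (p6, p15, p7) → 25.6181
  f15: (p6, p9, p1) → 60.6049
  f16: (p6, p15, p5) → 33.5301
  f17: (p6, p9, p5) → 28.3880
  f18: (p11, p0, p7) → 51.8149
  f19: (p11, p15, p7) → 9.4289
  f20: (p11, p15, p0) → 10.1595
Σ area = 979.010

Euler characteristic 12−30+20 = 2 ✓


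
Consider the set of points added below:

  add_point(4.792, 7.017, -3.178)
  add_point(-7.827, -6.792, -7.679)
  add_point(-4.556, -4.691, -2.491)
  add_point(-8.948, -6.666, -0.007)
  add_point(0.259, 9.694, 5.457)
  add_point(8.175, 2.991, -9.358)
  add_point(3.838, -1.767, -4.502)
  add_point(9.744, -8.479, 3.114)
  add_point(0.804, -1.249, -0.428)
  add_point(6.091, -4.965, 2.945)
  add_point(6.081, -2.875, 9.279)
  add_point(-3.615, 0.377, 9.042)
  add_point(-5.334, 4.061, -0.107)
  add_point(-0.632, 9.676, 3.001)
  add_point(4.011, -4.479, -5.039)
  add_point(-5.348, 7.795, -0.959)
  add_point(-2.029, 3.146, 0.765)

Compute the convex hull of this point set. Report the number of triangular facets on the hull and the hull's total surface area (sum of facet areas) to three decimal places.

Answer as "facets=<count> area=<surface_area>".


Extreme-point indices: [0, 1, 3, 4, 5, 7, 10, 11, 13, 14, 15] — 11 of 17 on the boundary.

Triangle areas on the boundary:
  f1: (p1, p7, p3) → 73.7993
  f2: (p10, p11, p4) → 54.6764
  f3: (p10, p5, p7) → 77.3598
  f4: (p10, p7, p3) → 81.3819
  f5: (p10, p11, p3) → 62.8048
  f6: (p14, p5, p7) → 47.1387
  f7: (p14, p1, p7) → 52.8252
  f8: (p14, p1, p5) → 52.3235
  f9: (p15, p1, p5) → 126.8559
  f10: (p15, p1, p3) → 57.7020
  f11: (p15, p11, p3) → 75.8632
  f12: (p15, p11, p4) → 46.0144
  f13: (p0, p15, p5) → 33.6083
  f14: (p0, p10, p4) → 71.3927
  f15: (p0, p10, p5) → 62.6389
  f16: (p13, p15, p4) → 4.6928
  f17: (p13, p0, p4) → 10.0218
  f18: (p13, p0, p15) → 27.7521
Σ area = 1018.852

Euler characteristic 11−27+18 = 2 ✓

facets=18 area=1018.852


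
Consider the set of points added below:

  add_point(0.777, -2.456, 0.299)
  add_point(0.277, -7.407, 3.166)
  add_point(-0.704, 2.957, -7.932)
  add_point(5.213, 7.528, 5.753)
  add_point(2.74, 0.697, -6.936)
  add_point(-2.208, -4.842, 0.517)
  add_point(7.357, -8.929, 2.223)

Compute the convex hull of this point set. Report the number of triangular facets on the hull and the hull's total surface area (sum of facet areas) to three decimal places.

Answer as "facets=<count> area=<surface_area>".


Hull vertices (6/7): indices [1, 2, 3, 4, 5, 6].

Facet areas (half cross-product norm):
  f1: (p2, p3, p5) → 83.1409
  f2: (p1, p6, p5) → 13.1670
  f3: (p1, p3, p5) → 34.1173
  f4: (p1, p3, p6) → 58.0015
  f5: (p4, p6, p5) → 55.1291
  f6: (p4, p2, p5) → 22.2488
  f7: (p4, p3, p6) → 98.0712
  f8: (p4, p2, p3) → 30.8510
Σ area = 394.727

Check V−E+F: 6 − 12 + 8 = 2.

facets=8 area=394.727


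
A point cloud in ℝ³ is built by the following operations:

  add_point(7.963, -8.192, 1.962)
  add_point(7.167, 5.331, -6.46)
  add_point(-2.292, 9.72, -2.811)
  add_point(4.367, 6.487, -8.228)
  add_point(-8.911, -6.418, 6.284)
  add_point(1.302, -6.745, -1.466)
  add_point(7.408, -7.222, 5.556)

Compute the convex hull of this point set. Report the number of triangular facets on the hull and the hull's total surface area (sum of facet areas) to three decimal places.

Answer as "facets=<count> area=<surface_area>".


facets=10 area=622.498

Points on the hull: [0, 1, 2, 3, 4, 5, 6] (7 of 7).

Facet areas (half cross-product norm):
  f1: (p3, p2, p4) → 87.8404
  f2: (p5, p0, p4) → 44.2046
  f3: (p5, p3, p4) → 88.8277
  f4: (p6, p0, p4) → 30.1416
  f5: (p6, p2, p4) → 152.6211
  f6: (p1, p3, p2) → 14.7573
  f7: (p1, p6, p2) → 95.7587
  f8: (p1, p6, p0) → 28.8317
  f9: (p1, p5, p0) → 54.5977
  f10: (p1, p5, p3) → 24.9172
Σ area = 622.498

Euler: V−E+F = 7−15+10 = 2.


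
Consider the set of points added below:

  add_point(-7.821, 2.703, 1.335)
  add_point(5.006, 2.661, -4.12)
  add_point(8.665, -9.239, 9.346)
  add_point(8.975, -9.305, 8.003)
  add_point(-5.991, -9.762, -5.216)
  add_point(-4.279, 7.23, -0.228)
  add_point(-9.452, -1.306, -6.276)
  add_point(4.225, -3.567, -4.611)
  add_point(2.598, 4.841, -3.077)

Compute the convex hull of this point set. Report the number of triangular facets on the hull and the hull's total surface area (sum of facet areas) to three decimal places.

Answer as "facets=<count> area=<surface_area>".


facets=14 area=695.234

Points on the hull: [0, 1, 2, 3, 4, 5, 6, 7, 8] (9 of 9).

Facet areas (half cross-product norm):
  f1: (p1, p2, p3) → 9.7352
  f2: (p0, p5, p6) → 25.3740
  f3: (p0, p2, p5) → 65.0269
  f4: (p4, p2, p3) → 12.1125
  f5: (p4, p0, p6) → 38.9818
  f6: (p4, p0, p2) → 141.8506
  f7: (p8, p5, p6) → 45.6072
  f8: (p8, p1, p6) → 22.9023
  f9: (p8, p2, p5) → 74.4997
  f10: (p8, p1, p2) → 29.5197
  f11: (p7, p1, p3) → 44.2696
  f12: (p7, p4, p3) → 87.0155
  f13: (p7, p1, p6) → 43.9339
  f14: (p7, p4, p6) → 54.4048
Σ area = 695.234

Euler: V−E+F = 9−21+14 = 2.


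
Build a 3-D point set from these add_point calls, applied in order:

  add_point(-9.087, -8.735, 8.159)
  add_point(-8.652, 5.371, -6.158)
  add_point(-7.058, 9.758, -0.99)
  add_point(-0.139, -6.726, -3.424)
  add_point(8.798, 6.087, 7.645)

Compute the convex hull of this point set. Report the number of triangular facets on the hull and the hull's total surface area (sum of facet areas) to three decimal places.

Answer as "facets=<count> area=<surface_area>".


facets=6 area=703.748

Extreme-point indices: [0, 1, 2, 3, 4] — 5 of 5 on the boundary.

Facet areas (half cross-product norm):
  f1: (p2, p4, p0) → 182.1679
  f2: (p1, p2, p0) → 69.7651
  f3: (p1, p2, p4) → 58.2403
  f4: (p3, p4, p0) → 140.9818
  f5: (p3, p1, p0) → 110.6598
  f6: (p3, p1, p4) → 141.9334
Σ area = 703.748

Euler: V−E+F = 5−9+6 = 2.


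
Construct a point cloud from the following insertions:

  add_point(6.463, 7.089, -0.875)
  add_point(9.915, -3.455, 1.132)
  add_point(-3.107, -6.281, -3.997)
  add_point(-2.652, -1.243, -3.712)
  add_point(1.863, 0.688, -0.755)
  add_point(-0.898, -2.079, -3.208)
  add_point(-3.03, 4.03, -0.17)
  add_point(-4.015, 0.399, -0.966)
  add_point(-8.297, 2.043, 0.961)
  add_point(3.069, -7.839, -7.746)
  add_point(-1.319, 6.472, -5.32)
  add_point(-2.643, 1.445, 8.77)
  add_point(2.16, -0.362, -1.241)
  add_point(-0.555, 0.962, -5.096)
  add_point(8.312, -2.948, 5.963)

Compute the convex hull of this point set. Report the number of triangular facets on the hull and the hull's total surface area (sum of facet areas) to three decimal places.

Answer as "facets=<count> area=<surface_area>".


facets=12 area=669.585

Points on the hull: [0, 1, 2, 8, 9, 10, 11, 14] (8 of 15).

Area of each hull facet:
  f1: (p9, p0, p1) → 67.8191
  f2: (p10, p9, p0) → 67.7217
  f3: (p10, p11, p8) → 49.7611
  f4: (p10, p11, p0) → 62.8063
  f5: (p14, p0, p1) → 28.8302
  f6: (p14, p11, p0) → 71.0189
  f7: (p14, p9, p1) → 25.6227
  f8: (p2, p14, p9) → 55.5991
  f9: (p2, p14, p11) → 84.5926
  f10: (p2, p11, p8) → 53.0393
  f11: (p2, p10, p8) → 54.9737
  f12: (p2, p10, p9) → 47.8004
Σ area = 669.585

Euler characteristic 8−18+12 = 2 ✓


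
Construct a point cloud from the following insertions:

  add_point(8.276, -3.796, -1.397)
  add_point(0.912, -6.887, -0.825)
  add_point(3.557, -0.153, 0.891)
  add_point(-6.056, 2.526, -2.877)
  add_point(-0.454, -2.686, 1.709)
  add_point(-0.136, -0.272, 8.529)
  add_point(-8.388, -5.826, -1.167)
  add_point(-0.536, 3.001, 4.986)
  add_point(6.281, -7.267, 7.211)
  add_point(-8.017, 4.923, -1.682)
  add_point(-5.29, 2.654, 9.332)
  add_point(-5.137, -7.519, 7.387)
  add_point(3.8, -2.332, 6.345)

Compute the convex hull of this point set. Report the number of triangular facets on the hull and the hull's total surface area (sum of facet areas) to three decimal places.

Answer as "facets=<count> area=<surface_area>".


facets=20 area=601.866

Points on the hull: [0, 1, 2, 3, 5, 6, 7, 8, 9, 10, 11, 12] (12 of 13).

Per-facet area ½‖(b−a)×(c−a)‖:
  f1: (p10, p9, p6) → 60.5809
  f2: (p3, p0, p6) → 68.6645
  f3: (p3, p9, p6) → 13.0494
  f4: (p3, p9, p0) → 15.8627
  f5: (p7, p10, p9) → 32.7770
  f6: (p1, p0, p6) → 18.6965
  f7: (p1, p8, p0) → 34.8468
  f8: (p11, p10, p6) → 48.1958
  f9: (p11, p8, p10) → 59.1570
  f10: (p11, p1, p6) → 39.9258
  f11: (p11, p1, p8) → 46.4476
  f12: (p2, p9, p0) → 23.7900
  f13: (p2, p7, p0) → 6.2950
  f14: (p2, p7, p9) → 33.3099
  f15: (p5, p8, p10) → 8.7214
  f16: (p5, p7, p10) → 13.7895
  f17: (p12, p5, p8) → 10.4951
  f18: (p12, p5, p7) → 11.9762
  f19: (p12, p8, p0) → 24.6565
  f20: (p12, p7, p0) → 30.6280
Σ area = 601.866

Euler: V−E+F = 12−30+20 = 2.


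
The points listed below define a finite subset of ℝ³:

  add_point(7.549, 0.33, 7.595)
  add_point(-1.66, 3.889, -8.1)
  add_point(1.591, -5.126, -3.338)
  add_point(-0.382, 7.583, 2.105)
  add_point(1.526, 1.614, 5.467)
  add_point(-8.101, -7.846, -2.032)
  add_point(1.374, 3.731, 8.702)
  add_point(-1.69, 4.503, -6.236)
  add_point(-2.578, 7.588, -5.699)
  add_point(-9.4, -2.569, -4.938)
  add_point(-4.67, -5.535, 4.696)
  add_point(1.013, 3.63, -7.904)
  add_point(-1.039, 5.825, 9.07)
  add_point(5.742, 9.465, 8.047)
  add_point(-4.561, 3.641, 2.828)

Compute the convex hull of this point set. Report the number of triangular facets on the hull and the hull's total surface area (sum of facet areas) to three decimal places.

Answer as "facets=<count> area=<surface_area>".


facets=22 area=760.845

Points on the hull: [0, 1, 2, 3, 5, 6, 8, 9, 10, 11, 12, 13, 14] (13 of 15).

Facet areas (half cross-product norm):
  f1: (p10, p2, p0) → 64.9416
  f2: (p8, p1, p9) → 23.3460
  f3: (p11, p2, p0) → 67.1771
  f4: (p11, p13, p0) → 77.9701
  f5: (p11, p1, p9) → 10.8489
  f6: (p11, p2, p9) → 53.4119
  f7: (p11, p8, p13) → 46.5965
  f8: (p11, p8, p1) → 5.8835
  f9: (p14, p8, p9) → 50.6124
  f10: (p12, p14, p8) → 30.6661
  f11: (p12, p10, p9) → 69.5528
  f12: (p12, p14, p9) → 12.3615
  f13: (p5, p2, p9) → 31.1545
  f14: (p5, p10, p9) → 23.6089
  f15: (p5, p10, p2) → 37.0192
  f16: (p6, p10, p0) → 41.9753
  f17: (p6, p12, p10) → 18.6563
  f18: (p6, p13, p0) → 25.4977
  f19: (p6, p12, p13) → 11.6225
  f20: (p3, p8, p13) → 18.9803
  f21: (p3, p12, p13) → 26.5199
  f22: (p3, p12, p8) → 12.4426
Σ area = 760.845

Euler: V−E+F = 13−33+22 = 2.


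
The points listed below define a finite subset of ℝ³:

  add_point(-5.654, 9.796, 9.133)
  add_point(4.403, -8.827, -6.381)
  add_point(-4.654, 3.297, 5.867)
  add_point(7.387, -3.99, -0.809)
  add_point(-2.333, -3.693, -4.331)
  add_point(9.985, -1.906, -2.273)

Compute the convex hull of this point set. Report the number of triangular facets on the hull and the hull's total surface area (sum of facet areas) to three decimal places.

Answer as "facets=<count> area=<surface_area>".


Hull vertices (6/6): indices [0, 1, 2, 3, 4, 5].

Per-facet area ½‖(b−a)×(c−a)‖:
  f1: (p4, p5, p0) → 121.9110
  f2: (p4, p1, p5) → 42.5569
  f3: (p4, p2, p0) → 22.1362
  f4: (p4, p2, p1) → 41.1420
  f5: (p3, p5, p0) → 37.7045
  f6: (p3, p2, p0) → 40.2681
  f7: (p3, p1, p5) → 13.6461
  f8: (p3, p2, p1) → 59.2417
Σ area = 378.607

Euler: V−E+F = 6−12+8 = 2.

facets=8 area=378.607


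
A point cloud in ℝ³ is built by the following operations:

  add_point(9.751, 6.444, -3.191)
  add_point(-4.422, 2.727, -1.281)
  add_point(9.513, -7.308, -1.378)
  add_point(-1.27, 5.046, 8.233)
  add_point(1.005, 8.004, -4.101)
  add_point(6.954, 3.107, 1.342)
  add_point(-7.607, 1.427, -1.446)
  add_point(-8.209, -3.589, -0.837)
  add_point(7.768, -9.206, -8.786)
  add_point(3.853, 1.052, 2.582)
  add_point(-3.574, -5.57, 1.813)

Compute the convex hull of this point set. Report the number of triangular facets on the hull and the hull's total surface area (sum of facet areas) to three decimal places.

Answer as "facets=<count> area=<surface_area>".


facets=14 area=757.627

Points on the hull: [0, 2, 3, 4, 5, 6, 7, 8, 10] (9 of 11).

Area of each hull facet:
  f1: (p4, p8, p0) → 74.7327
  f2: (p4, p3, p0) → 57.5042
  f3: (p2, p8, p0) → 54.0141
  f4: (p6, p8, p7) → 47.1027
  f5: (p6, p4, p8) → 104.2653
  f6: (p6, p3, p7) → 29.7758
  f7: (p6, p4, p3) → 62.2789
  f8: (p10, p3, p7) → 35.7746
  f9: (p10, p2, p3) → 85.5794
  f10: (p10, p8, p7) → 42.5434
  f11: (p10, p2, p8) → 53.2284
  f12: (p5, p3, p0) → 24.5698
  f13: (p5, p2, p0) → 33.9238
  f14: (p5, p2, p3) → 52.3334
Σ area = 757.627

Check V−E+F: 9 − 21 + 14 = 2.


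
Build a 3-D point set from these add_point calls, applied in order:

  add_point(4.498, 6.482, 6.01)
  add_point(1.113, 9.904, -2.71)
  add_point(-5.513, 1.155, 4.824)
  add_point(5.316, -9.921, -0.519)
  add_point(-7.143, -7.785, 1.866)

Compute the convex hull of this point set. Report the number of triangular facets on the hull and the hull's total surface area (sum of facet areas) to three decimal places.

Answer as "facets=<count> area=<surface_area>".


5 of the 5 inputs are extreme points: [0, 1, 2, 3, 4].

Area of each hull facet:
  f1: (p1, p3, p4) → 123.2351
  f2: (p0, p3, p4) → 109.5344
  f3: (p0, p1, p3) → 88.0112
  f4: (p2, p1, p4) → 54.1563
  f5: (p2, p0, p4) → 42.7897
  f6: (p2, p0, p1) → 55.2748
Σ area = 473.001

Euler characteristic 5−9+6 = 2 ✓

facets=6 area=473.001


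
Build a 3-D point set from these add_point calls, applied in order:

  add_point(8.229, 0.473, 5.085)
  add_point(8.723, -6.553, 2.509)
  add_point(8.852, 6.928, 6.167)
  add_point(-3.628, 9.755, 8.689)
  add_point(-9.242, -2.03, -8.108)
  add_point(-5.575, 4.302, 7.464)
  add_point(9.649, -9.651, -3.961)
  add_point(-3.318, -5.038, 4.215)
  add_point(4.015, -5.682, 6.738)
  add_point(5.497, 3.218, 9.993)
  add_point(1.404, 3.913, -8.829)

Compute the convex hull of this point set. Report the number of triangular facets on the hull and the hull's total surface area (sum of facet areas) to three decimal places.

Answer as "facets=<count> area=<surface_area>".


Extreme-point indices: [1, 2, 3, 4, 5, 6, 7, 8, 9, 10] — 10 of 11 on the boundary.

Facet areas (half cross-product norm):
  f1: (p10, p6, p4) → 101.3762
  f2: (p10, p3, p4) → 115.8196
  f3: (p2, p10, p6) → 133.2693
  f4: (p2, p10, p3) → 108.4698
  f5: (p7, p6, p4) → 111.9455
  f6: (p5, p3, p4) → 40.8628
  f7: (p5, p7, p4) → 70.9989
  f8: (p8, p7, p6) → 48.7919
  f9: (p8, p5, p7) → 38.8059
  f10: (p1, p2, p6) → 38.5455
  f11: (p1, p8, p6) → 15.4128
  f12: (p9, p5, p3) → 32.4335
  f13: (p9, p8, p5) → 54.1990
  f14: (p9, p2, p3) → 35.5754
  f15: (p9, p1, p2) → 40.0313
  f16: (p9, p1, p8) → 29.7616
Σ area = 1016.299

Check V−E+F: 10 − 24 + 16 = 2.

facets=16 area=1016.299


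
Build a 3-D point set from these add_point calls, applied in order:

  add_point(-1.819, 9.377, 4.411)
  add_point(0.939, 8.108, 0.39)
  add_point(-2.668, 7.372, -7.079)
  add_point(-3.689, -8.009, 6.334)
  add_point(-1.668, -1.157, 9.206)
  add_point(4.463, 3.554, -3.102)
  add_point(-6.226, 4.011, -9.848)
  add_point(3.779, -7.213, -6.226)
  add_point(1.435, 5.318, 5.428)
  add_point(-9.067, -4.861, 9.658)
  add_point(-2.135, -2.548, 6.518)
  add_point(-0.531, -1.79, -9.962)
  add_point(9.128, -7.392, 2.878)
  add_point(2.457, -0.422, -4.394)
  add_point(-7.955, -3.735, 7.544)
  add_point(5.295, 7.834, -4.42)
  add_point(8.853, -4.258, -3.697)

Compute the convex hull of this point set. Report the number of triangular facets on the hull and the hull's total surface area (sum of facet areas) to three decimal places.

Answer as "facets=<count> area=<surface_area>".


facets=20 area=990.800

Hull vertices (12/17): indices [0, 2, 3, 4, 6, 7, 8, 9, 11, 12, 15, 16].

Per-facet area ½‖(b−a)×(c−a)‖:
  f1: (p4, p12, p9) → 49.6622
  f2: (p4, p0, p9) → 43.5742
  f3: (p6, p0, p9) → 132.2935
  f4: (p6, p11, p9) → 86.3019
  f5: (p6, p15, p11) → 49.6327
  f6: (p8, p4, p12) → 56.0742
  f7: (p8, p4, p0) → 19.0300
  f8: (p8, p15, p12) → 81.1484
  f9: (p8, p15, p0) → 28.5604
  f10: (p3, p11, p9) → 57.0381
  f11: (p3, p7, p11) → 56.7946
  f12: (p3, p12, p9) → 25.7428
  f13: (p3, p7, p12) → 67.6901
  f14: (p16, p15, p11) → 64.5607
  f15: (p16, p7, p11) → 23.9685
  f16: (p16, p15, p12) → 40.5127
  f17: (p16, p7, p12) → 22.8842
  f18: (p2, p15, p0) → 45.2931
  f19: (p2, p6, p0) → 25.4769
  f20: (p2, p6, p15) → 14.5613
Σ area = 990.800

Euler: V−E+F = 12−30+20 = 2.


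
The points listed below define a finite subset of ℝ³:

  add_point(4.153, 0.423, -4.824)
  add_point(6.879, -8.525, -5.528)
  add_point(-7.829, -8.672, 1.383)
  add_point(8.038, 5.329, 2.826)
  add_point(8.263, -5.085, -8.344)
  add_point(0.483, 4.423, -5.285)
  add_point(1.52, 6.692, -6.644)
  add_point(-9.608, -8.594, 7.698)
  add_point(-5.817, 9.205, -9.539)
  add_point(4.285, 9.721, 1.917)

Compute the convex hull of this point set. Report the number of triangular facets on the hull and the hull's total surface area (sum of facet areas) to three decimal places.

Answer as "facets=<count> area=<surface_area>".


8 of the 10 inputs are extreme points: [1, 2, 3, 4, 6, 7, 8, 9].

Area of each hull facet:
  f1: (p9, p8, p7) → 176.2424
  f2: (p3, p9, p7) → 67.2510
  f3: (p2, p8, p7) → 59.1706
  f4: (p2, p8, p4) → 174.0683
  f5: (p6, p8, p4) → 42.7804
  f6: (p6, p9, p8) → 34.5395
  f7: (p6, p3, p4) → 76.0628
  f8: (p6, p3, p9) → 27.6509
  f9: (p1, p2, p7) → 40.3060
  f10: (p1, p2, p4) → 32.0143
  f11: (p1, p3, p7) → 165.3396
  f12: (p1, p3, p4) → 35.4986
Σ area = 930.924

Euler characteristic 8−18+12 = 2 ✓

facets=12 area=930.924


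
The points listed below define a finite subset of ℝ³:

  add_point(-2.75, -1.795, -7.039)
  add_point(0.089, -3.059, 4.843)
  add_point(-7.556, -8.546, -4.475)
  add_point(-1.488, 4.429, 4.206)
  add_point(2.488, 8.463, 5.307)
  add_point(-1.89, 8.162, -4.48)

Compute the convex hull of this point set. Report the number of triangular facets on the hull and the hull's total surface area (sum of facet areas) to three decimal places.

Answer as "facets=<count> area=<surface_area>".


Extreme-point indices: [0, 1, 2, 3, 4, 5] — 6 of 6 on the boundary.

Facet areas (half cross-product norm):
  f1: (p1, p0, p2) → 51.7385
  f2: (p1, p0, p4) → 72.3196
  f3: (p5, p0, p2) → 30.8653
  f4: (p5, p0, p4) → 52.9913
  f5: (p3, p5, p2) → 77.8700
  f6: (p3, p5, p4) → 27.2308
  f7: (p3, p1, p2) → 49.5162
  f8: (p3, p1, p4) → 18.8629
Σ area = 381.395

Check V−E+F: 6 − 12 + 8 = 2.

facets=8 area=381.395


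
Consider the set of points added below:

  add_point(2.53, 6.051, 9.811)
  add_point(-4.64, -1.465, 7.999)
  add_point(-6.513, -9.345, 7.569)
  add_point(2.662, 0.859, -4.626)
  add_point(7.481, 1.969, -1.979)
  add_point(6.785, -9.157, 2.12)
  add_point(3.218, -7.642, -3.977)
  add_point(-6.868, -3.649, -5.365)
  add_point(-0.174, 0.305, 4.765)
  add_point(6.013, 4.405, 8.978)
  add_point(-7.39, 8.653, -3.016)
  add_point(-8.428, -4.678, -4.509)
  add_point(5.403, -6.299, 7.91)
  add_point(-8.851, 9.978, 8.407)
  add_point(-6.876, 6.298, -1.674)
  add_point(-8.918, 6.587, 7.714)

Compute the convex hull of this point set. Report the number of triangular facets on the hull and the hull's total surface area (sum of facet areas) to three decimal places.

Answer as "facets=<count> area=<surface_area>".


facets=22 area=1077.275

Hull vertices (13/16): indices [0, 2, 3, 4, 5, 6, 7, 9, 10, 11, 12, 13, 15].

Per-facet area ½‖(b−a)×(c−a)‖:
  f1: (p10, p9, p4) → 91.4959
  f2: (p11, p2, p15) → 98.1336
  f3: (p11, p10, p7) → 11.9080
  f4: (p6, p11, p2) → 75.7943
  f5: (p6, p11, p7) → 9.9547
  f6: (p3, p10, p4) → 31.2629
  f7: (p3, p10, p7) → 60.8746
  f8: (p3, p6, p4) → 23.8286
  f9: (p3, p6, p7) → 42.1126
  f10: (p13, p11, p15) → 16.8741
  f11: (p13, p11, p10) → 76.1947
  f12: (p13, p2, p15) → 7.0561
  f13: (p5, p6, p2) → 51.4467
  f14: (p5, p9, p4) → 66.5645
  f15: (p5, p6, p4) → 38.1227
  f16: (p0, p10, p9) → 29.1436
  f17: (p0, p13, p10) → 70.1940
  f18: (p0, p13, p2) → 106.6518
  f19: (p12, p5, p2) → 40.5192
  f20: (p12, p5, p9) → 30.7024
  f21: (p12, p0, p2) → 78.8512
  f22: (p12, p0, p9) → 19.5892
Σ area = 1077.275

Euler characteristic 13−33+22 = 2 ✓


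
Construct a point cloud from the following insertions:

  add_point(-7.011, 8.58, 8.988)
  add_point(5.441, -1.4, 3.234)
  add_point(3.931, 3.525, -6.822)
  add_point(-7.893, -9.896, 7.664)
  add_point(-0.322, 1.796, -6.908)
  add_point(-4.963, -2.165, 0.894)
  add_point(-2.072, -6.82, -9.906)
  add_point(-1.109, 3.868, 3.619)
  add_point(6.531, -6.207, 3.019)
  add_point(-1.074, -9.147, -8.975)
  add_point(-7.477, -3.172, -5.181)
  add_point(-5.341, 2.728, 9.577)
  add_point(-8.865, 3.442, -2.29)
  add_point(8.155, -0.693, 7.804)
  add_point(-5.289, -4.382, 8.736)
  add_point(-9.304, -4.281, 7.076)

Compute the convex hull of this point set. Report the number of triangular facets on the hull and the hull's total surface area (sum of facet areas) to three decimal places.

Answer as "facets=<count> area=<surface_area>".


facets=22 area=1029.265

Points on the hull: [0, 2, 3, 4, 6, 8, 9, 10, 11, 12, 13, 14, 15] (13 of 16).

Triangle areas on the boundary:
  f1: (p2, p0, p13) → 134.0115
  f2: (p12, p0, p15) → 68.7907
  f3: (p12, p2, p0) → 83.9807
  f4: (p11, p0, p13) → 37.5513
  f5: (p11, p14, p13) → 48.4638
  f6: (p3, p14, p13) → 33.6511
  f7: (p3, p11, p14) → 9.5843
  f8: (p3, p0, p15) → 18.0209
  f9: (p3, p11, p0) → 20.2924
  f10: (p4, p2, p6) → 18.0878
  f11: (p4, p12, p6) → 45.2778
  f12: (p4, p12, p2) → 15.4163
  f13: (p8, p3, p13) → 57.3197
  f14: (p8, p2, p13) → 52.6495
  f15: (p10, p12, p6) → 19.0558
  f16: (p10, p12, p15) → 43.0851
  f17: (p10, p3, p15) → 35.7928
  f18: (p9, p8, p3) → 108.3497
  f19: (p9, p10, p6) → 9.7723
  f20: (p9, p10, p3) → 68.9896
  f21: (p9, p2, p6) → 14.8237
  f22: (p9, p8, p2) → 86.2987
Σ area = 1029.265

Euler: V−E+F = 13−33+22 = 2.


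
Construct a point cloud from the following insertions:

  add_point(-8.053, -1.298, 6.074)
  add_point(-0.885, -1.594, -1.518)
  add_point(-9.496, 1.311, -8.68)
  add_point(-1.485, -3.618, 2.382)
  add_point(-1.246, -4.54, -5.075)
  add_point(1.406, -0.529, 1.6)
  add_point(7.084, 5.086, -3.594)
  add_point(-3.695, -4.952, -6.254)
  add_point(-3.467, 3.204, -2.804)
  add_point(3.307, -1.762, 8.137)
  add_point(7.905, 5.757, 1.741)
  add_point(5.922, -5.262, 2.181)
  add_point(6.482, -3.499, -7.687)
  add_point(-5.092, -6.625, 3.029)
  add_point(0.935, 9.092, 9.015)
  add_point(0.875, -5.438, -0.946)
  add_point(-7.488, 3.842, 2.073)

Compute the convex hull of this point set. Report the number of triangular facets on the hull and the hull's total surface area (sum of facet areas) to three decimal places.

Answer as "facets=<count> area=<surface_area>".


12 of the 17 inputs are extreme points: [0, 2, 6, 7, 9, 10, 11, 12, 13, 14, 15, 16].

Triangle areas on the boundary:
  f1: (p0, p13, p2) → 49.4993
  f2: (p9, p14, p10) → 51.2166
  f3: (p9, p0, p13) → 36.4278
  f4: (p9, p0, p14) → 62.5977
  f5: (p6, p12, p2) → 78.4437
  f6: (p6, p12, p10) → 21.7822
  f7: (p6, p14, p2) → 128.9710
  f8: (p6, p14, p10) → 22.8265
  f9: (p7, p13, p2) → 40.4404
  f10: (p7, p12, p2) → 39.7712
  f11: (p16, p14, p2) → 43.3031
  f12: (p16, p0, p2) → 33.7450
  f13: (p16, p0, p14) → 39.5450
  f14: (p11, p9, p13) → 38.4502
  f15: (p11, p12, p10) → 54.8539
  f16: (p11, p9, p10) → 38.4180
  f17: (p15, p7, p13) → 25.3588
  f18: (p15, p11, p13) → 19.6415
  f19: (p15, p7, p12) → 31.0322
  f20: (p15, p11, p12) → 26.4003
Σ area = 882.724

Euler: V−E+F = 12−30+20 = 2.

facets=20 area=882.724


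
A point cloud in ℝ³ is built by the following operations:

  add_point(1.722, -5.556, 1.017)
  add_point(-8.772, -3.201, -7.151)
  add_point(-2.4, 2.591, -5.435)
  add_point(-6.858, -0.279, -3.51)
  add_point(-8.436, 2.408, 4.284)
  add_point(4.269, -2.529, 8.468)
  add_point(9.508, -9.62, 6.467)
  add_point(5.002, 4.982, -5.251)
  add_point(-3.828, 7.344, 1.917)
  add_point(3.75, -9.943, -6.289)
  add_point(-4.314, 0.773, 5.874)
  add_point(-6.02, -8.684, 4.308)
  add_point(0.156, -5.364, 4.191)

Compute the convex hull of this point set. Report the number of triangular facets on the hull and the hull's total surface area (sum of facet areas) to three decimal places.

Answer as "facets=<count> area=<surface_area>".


10 of the 13 inputs are extreme points: [1, 2, 4, 5, 6, 7, 8, 9, 10, 11].

Triangle areas on the boundary:
  f1: (p11, p9, p1) → 83.1943
  f2: (p11, p9, p6) → 93.1820
  f3: (p7, p9, p1) → 98.3503
  f4: (p7, p9, p6) → 104.3242
  f5: (p5, p11, p6) → 57.3578
  f6: (p5, p7, p6) → 69.9203
  f7: (p5, p7, p8) → 79.8411
  f8: (p2, p8, p1) → 35.7144
  f9: (p2, p7, p1) → 15.0495
  f10: (p2, p7, p8) → 34.4921
  f11: (p4, p8, p1) → 45.5709
  f12: (p4, p11, p1) → 65.5422
  f13: (p10, p5, p11) → 46.0929
  f14: (p10, p4, p11) → 22.7403
  f15: (p10, p5, p8) → 33.9888
  f16: (p10, p4, p8) → 16.4695
Σ area = 901.831

Euler characteristic 10−24+16 = 2 ✓

facets=16 area=901.831


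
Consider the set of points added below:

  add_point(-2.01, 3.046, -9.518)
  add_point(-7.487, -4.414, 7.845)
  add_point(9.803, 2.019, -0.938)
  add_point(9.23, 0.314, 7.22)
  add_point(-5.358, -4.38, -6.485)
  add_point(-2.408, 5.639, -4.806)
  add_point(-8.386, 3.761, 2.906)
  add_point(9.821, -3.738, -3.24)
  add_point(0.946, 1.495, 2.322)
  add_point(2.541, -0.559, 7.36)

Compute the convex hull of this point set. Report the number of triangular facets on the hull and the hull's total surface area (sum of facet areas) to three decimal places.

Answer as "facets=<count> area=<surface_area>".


Hull vertices (9/10): indices [0, 1, 2, 3, 4, 5, 6, 7, 9].

Facet areas (half cross-product norm):
  f1: (p3, p1, p7) → 97.6272
  f2: (p4, p1, p6) → 60.2821
  f3: (p4, p0, p6) → 54.5127
  f4: (p4, p1, p7) → 112.3092
  f5: (p4, p0, p7) → 63.5253
  f6: (p9, p1, p6) → 50.0611
  f7: (p9, p3, p6) → 24.8455
  f8: (p9, p3, p1) → 8.5656
  f9: (p2, p0, p7) → 44.8593
  f10: (p2, p3, p7) → 25.5064
  f11: (p5, p0, p6) → 20.7731
  f12: (p5, p2, p0) → 35.8374
  f13: (p5, p3, p6) → 85.6632
  f14: (p5, p2, p3) → 53.4330
Σ area = 737.801

Euler characteristic 9−21+14 = 2 ✓

facets=14 area=737.801


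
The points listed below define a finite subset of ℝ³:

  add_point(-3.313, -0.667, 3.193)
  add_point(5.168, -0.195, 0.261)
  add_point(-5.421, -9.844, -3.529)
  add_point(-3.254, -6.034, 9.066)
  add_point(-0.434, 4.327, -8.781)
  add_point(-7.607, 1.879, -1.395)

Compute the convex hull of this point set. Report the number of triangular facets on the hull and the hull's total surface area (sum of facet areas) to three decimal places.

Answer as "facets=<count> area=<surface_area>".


Hull vertices (6/6): indices [0, 1, 2, 3, 4, 5].

Per-facet area ½‖(b−a)×(c−a)‖:
  f1: (p3, p2, p5) → 73.5492
  f2: (p3, p2, p1) → 82.9303
  f3: (p4, p1, p5) → 58.1862
  f4: (p4, p2, p5) → 64.0886
  f5: (p4, p2, p1) → 81.9141
  f6: (p0, p1, p5) → 28.4530
  f7: (p0, p3, p5) → 17.6078
  f8: (p0, p3, p1) → 34.4261
Σ area = 441.155

Check V−E+F: 6 − 12 + 8 = 2.

facets=8 area=441.155


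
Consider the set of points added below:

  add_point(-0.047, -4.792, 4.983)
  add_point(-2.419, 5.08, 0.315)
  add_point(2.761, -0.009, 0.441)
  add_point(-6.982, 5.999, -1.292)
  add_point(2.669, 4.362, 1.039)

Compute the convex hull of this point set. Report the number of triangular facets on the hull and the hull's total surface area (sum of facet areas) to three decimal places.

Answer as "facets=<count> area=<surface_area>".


5 of the 5 inputs are extreme points: [0, 1, 2, 3, 4].

Area of each hull facet:
  f1: (p0, p2, p3) → 41.2379
  f2: (p1, p0, p3) → 23.8606
  f3: (p4, p2, p3) → 21.9511
  f4: (p4, p1, p3) → 2.5467
  f5: (p4, p0, p2) → 13.0300
  f6: (p4, p1, p0) → 26.7143
Σ area = 129.341

Euler characteristic 5−9+6 = 2 ✓

facets=6 area=129.341


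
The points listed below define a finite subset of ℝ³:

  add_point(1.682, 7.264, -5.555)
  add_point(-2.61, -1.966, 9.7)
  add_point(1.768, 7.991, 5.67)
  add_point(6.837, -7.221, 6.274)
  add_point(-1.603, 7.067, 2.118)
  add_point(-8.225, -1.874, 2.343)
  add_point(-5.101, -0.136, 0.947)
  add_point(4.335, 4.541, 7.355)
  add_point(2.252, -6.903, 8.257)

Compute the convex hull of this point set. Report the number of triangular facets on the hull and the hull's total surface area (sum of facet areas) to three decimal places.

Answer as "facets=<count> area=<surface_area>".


8 of the 9 inputs are extreme points: [0, 1, 2, 3, 4, 5, 7, 8].

Facet areas (half cross-product norm):
  f1: (p0, p3, p5) → 123.7996
  f2: (p1, p2, p5) → 53.5958
  f3: (p4, p2, p5) → 23.3901
  f4: (p4, p0, p5) → 44.7084
  f5: (p4, p0, p2) → 19.2035
  f6: (p8, p3, p5) → 26.5670
  f7: (p8, p1, p5) → 31.6131
  f8: (p7, p1, p2) → 22.2254
  f9: (p7, p0, p3) → 80.2995
  f10: (p7, p0, p2) → 24.6106
  f11: (p7, p8, p3) → 28.9449
  f12: (p7, p8, p1) → 34.5961
Σ area = 513.554

Check V−E+F: 8 − 18 + 12 = 2.

facets=12 area=513.554


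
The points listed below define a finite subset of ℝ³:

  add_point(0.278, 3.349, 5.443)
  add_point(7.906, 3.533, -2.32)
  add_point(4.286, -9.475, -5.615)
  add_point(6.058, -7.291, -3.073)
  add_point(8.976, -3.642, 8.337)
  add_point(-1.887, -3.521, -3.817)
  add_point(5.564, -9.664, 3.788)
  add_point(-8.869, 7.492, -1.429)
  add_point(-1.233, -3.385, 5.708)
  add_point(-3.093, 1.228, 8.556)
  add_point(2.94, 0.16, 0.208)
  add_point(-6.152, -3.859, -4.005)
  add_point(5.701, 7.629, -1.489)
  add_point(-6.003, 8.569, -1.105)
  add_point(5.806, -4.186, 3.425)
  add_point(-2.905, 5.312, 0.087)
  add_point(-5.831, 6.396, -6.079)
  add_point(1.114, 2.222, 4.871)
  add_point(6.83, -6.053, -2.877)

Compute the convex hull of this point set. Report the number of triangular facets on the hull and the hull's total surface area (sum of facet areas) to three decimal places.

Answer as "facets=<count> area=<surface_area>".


facets=24 area=860.278

Points on the hull: [0, 1, 2, 3, 4, 6, 7, 8, 9, 11, 12, 13, 16, 18] (14 of 19).

Area of each hull facet:
  f1: (p9, p6, p4) → 53.6299
  f2: (p8, p9, p6) → 13.3960
  f3: (p11, p8, p6) → 51.1554
  f4: (p11, p9, p7) → 72.2586
  f5: (p11, p8, p9) → 29.4659
  f6: (p18, p6, p4) → 31.7557
  f7: (p18, p1, p4) → 54.1067
  f8: (p12, p1, p4) → 28.2272
  f9: (p2, p11, p6) → 56.7653
  f10: (p2, p18, p1) → 15.9959
  f11: (p13, p9, p7) → 19.1252
  f12: (p3, p18, p6) → 5.2641
  f13: (p3, p2, p6) → 12.5637
  f14: (p3, p2, p18) → 1.6015
  f15: (p16, p12, p1) → 28.2826
  f16: (p16, p2, p1) → 100.1828
  f17: (p16, p13, p7) → 8.1791
  f18: (p16, p13, p12) → 31.7599
  f19: (p16, p11, p7) → 29.6297
  f20: (p16, p2, p11) → 57.1982
  f21: (p0, p13, p9) → 25.9532
  f22: (p0, p13, p12) → 48.3773
  f23: (p0, p9, p4) → 29.0088
  f24: (p0, p12, p4) → 56.3952
Σ area = 860.278

Check V−E+F: 14 − 36 + 24 = 2.


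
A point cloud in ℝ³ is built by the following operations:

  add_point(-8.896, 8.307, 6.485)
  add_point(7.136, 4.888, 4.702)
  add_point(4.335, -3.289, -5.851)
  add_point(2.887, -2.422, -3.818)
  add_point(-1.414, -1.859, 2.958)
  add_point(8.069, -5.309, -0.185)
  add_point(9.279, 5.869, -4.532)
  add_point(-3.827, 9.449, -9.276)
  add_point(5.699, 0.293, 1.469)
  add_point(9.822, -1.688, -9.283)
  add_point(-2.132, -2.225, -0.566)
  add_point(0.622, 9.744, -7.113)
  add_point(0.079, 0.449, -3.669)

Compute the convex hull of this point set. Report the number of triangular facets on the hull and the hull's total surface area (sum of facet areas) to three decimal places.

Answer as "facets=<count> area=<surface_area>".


facets=16 area=794.683

10 of the 13 inputs are extreme points: [0, 1, 2, 4, 5, 6, 7, 9, 10, 11].

Facet areas (half cross-product norm):
  f1: (p1, p11, p0) → 107.1325
  f2: (p7, p11, p0) → 40.7379
  f3: (p7, p11, p9) → 32.8782
  f4: (p6, p11, p9) → 42.5894
  f5: (p6, p1, p11) → 46.6175
  f6: (p6, p5, p9) → 43.6793
  f7: (p6, p1, p5) → 50.7778
  f8: (p10, p7, p0) → 98.8040
  f9: (p2, p7, p9) → 51.3200
  f10: (p2, p10, p7) → 60.6810
  f11: (p2, p5, p9) → 23.5758
  f12: (p2, p10, p5) → 29.7487
  f13: (p4, p10, p0) → 23.0679
  f14: (p4, p10, p5) → 18.9026
  f15: (p4, p1, p0) → 72.0803
  f16: (p4, p1, p5) → 52.0903
Σ area = 794.683

Euler: V−E+F = 10−24+16 = 2.


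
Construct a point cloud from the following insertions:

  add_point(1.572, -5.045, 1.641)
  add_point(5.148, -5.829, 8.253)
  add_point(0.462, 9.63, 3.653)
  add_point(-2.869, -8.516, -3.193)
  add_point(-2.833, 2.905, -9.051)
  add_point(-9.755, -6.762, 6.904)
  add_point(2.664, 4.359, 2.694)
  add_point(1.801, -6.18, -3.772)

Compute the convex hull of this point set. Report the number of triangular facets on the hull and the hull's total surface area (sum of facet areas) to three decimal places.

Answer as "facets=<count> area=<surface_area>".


7 of the 8 inputs are extreme points: [1, 2, 3, 4, 5, 6, 7].

Area of each hull facet:
  f1: (p2, p1, p5) → 122.0822
  f2: (p4, p2, p5) → 135.0074
  f3: (p3, p1, p5) → 81.6012
  f4: (p3, p4, p5) → 76.7569
  f5: (p6, p2, p1) → 21.3757
  f6: (p6, p4, p2) → 37.6382
  f7: (p7, p3, p1) → 32.4565
  f8: (p7, p3, p4) → 30.1373
  f9: (p7, p6, p1) → 64.8857
  f10: (p7, p6, p4) → 65.0779
Σ area = 667.019

Euler: V−E+F = 7−15+10 = 2.

facets=10 area=667.019


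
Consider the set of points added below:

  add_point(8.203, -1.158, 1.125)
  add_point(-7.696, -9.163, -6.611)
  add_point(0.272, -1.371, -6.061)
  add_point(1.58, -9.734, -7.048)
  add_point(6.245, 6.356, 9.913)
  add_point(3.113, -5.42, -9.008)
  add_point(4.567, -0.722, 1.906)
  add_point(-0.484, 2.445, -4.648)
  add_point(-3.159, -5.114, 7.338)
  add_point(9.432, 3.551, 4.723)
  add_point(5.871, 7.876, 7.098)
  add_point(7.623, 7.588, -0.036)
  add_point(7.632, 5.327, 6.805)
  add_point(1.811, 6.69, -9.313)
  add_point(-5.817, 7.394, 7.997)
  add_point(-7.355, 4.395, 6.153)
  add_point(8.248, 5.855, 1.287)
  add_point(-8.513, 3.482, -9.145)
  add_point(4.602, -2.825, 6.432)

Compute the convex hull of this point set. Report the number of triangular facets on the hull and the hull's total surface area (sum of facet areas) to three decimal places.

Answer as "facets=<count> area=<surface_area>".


Points on the hull: [0, 1, 3, 4, 5, 8, 9, 10, 11, 13, 14, 15, 16, 17, 18] (15 of 19).

Per-facet area ½‖(b−a)×(c−a)‖:
  f1: (p5, p13, p17) → 64.6243
  f2: (p5, p11, p13) → 66.9120
  f3: (p1, p8, p3) → 68.7557
  f4: (p1, p5, p17) → 72.1486
  f5: (p1, p5, p3) → 22.2925
  f6: (p18, p8, p3) → 61.4087
  f7: (p14, p13, p17) → 94.3192
  f8: (p14, p11, p13) → 85.9780
  f9: (p0, p5, p11) → 52.3536
  f10: (p0, p5, p3) → 29.9987
  f11: (p0, p18, p9) → 19.7609
  f12: (p0, p18, p3) → 44.8926
  f13: (p4, p18, p9) → 27.2367
  f14: (p4, p18, p8) → 37.5268
  f15: (p4, p14, p8) → 75.3575
  f16: (p15, p1, p8) → 79.5781
  f17: (p15, p14, p8) → 17.4644
  f18: (p15, p1, p17) → 98.2967
  f19: (p15, p14, p17) → 24.5721
  f20: (p16, p11, p9) → 1.5132
  f21: (p16, p0, p9) → 12.9369
  f22: (p16, p0, p11) → 5.2744
  f23: (p10, p14, p11) → 40.9994
  f24: (p10, p4, p14) → 18.8866
  f25: (p10, p11, p9) → 18.7381
  f26: (p10, p4, p9) → 9.7807
Σ area = 1151.606

Euler: V−E+F = 15−39+26 = 2.

facets=26 area=1151.606


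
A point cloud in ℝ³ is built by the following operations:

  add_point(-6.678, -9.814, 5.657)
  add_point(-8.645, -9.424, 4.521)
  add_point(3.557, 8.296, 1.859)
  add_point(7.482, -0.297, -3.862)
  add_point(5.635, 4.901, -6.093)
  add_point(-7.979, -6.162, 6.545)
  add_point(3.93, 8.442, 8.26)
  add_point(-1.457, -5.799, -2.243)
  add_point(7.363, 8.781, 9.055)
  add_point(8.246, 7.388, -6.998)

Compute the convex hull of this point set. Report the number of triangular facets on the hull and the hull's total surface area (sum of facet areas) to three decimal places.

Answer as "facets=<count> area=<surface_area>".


facets=16 area=659.607

Points on the hull: [0, 1, 2, 3, 4, 5, 6, 7, 8, 9] (10 of 10).

Per-facet area ½‖(b−a)×(c−a)‖:
  f1: (p7, p0, p1) → 11.8516
  f2: (p2, p8, p9) → 33.8659
  f3: (p4, p7, p1) → 40.1448
  f4: (p4, p7, p9) → 5.4614
  f5: (p4, p2, p9) → 16.3976
  f6: (p3, p8, p0) → 153.0378
  f7: (p3, p7, p0) → 36.3397
  f8: (p3, p8, p9) → 64.1643
  f9: (p3, p7, p9) → 35.0017
  f10: (p6, p2, p8) → 10.8892
  f11: (p5, p4, p1) → 40.9667
  f12: (p5, p4, p2) → 84.6206
  f13: (p5, p6, p2) → 60.0403
  f14: (p5, p0, p1) → 4.3351
  f15: (p5, p8, p0) → 38.7226
  f16: (p5, p6, p8) → 23.7672
Σ area = 659.607

Check V−E+F: 10 − 24 + 16 = 2.


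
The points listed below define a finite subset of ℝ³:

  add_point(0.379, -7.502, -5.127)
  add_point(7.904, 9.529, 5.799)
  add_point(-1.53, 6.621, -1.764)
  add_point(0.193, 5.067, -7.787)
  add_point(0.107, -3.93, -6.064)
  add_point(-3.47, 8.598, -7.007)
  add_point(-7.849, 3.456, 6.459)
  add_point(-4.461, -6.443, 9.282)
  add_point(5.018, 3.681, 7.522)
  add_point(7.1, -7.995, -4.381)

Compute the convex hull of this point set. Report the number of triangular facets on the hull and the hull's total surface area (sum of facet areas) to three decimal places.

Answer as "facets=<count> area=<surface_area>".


Extreme-point indices: [0, 1, 3, 4, 5, 6, 7, 8, 9] — 9 of 10 on the boundary.

Per-facet area ½‖(b−a)×(c−a)‖:
  f1: (p3, p9, p1) → 121.4354
  f2: (p5, p1, p6) → 114.9846
  f3: (p5, p3, p1) → 41.8015
  f4: (p8, p9, p1) → 52.6821
  f5: (p8, p7, p9) → 110.8748
  f6: (p8, p1, p6) → 39.5134
  f7: (p8, p7, p6) → 66.3574
  f8: (p0, p7, p9) → 50.4371
  f9: (p0, p7, p6) → 82.2722
  f10: (p0, p5, p6) → 116.9034
  f11: (p4, p3, p9) → 32.4709
  f12: (p4, p0, p9) → 12.3686
  f13: (p4, p5, p3) → 18.1442
  f14: (p4, p0, p5) → 6.4697
Σ area = 866.715

Check V−E+F: 9 − 21 + 14 = 2.

facets=14 area=866.715
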